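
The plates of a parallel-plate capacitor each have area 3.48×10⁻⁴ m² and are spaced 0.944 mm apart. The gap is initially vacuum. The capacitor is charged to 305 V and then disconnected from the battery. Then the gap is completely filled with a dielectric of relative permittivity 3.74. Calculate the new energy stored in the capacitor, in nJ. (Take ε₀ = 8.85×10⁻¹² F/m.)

Initially C₁ = ε₀A/d = 8.85×10⁻¹² × 3.48×10⁻⁴ / 9.44×10⁻⁴ = 3.26×10⁻¹² F.
U₁ = 1.52×10⁻⁷ J.
Isolated ⇒ Q is held fixed. C₂ = 3.74 C₁ and U = Q²/(2C), so U₂/U₁ = C₁/C₂ = 0.267.
U₂ = 0.267 × 1.52×10⁻⁷ = 4.06×10⁻⁸ J.

40.6 nJ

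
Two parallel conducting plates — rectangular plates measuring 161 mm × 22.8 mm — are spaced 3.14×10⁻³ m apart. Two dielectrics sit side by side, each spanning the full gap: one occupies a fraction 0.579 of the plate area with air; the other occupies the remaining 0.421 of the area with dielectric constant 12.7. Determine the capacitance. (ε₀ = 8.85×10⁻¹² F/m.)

A = 161 × 22.8 mm² = 3.67×10⁻³ m².
Side-by-side slabs ⇒ two capacitors in parallel, each spanning the full gap.
C₁ = κ₁ε₀A₁/d = 1.00 × 8.85×10⁻¹² × 2.13×10⁻³ / 3.14×10⁻³ = 5.99×10⁻¹² F.
C₂ = κ₂ε₀A₂/d = 12.7 × 8.85×10⁻¹² × 1.55×10⁻³ / 3.14×10⁻³ = 5.53×10⁻¹¹ F.
C = C₁ + C₂ = 6.13×10⁻¹¹ F.

C ≈ 61.3 pF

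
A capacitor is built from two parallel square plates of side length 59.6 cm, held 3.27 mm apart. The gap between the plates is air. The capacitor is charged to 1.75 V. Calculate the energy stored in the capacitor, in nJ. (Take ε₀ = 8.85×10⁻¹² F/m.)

A = (59.6 cm)² = 0.355 m².
C = ε₀A/d = 8.85×10⁻¹² × 0.355 / 3.27×10⁻³ = 9.61×10⁻¹⁰ F.
U = ½CV² = ½ × 9.61×10⁻¹⁰ × (1.75)² = 1.47×10⁻⁹ J.

1.47 nJ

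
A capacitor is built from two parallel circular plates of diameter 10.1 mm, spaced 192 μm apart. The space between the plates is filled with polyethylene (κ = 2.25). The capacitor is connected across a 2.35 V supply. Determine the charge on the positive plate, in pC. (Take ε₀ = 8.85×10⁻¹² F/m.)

Q ≈ 19.5 pC

A = π(10.1/2 mm)² = 8.01×10⁻⁵ m².
C = κε₀A/d = 2.25 × 8.85×10⁻¹² × 8.01×10⁻⁵ / 1.92×10⁻⁴ = 8.31×10⁻¹² F.
Q = CV = 8.31×10⁻¹² × 2.35 = 1.95×10⁻¹¹ C.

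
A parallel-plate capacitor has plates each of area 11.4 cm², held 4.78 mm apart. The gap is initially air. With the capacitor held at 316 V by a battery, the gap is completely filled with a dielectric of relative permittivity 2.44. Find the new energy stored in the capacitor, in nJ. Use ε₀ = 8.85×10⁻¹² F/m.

257 nJ

A = 11.4 cm² = 1.14×10⁻³ m².
Initially C₁ = ε₀A/d = 8.85×10⁻¹² × 1.14×10⁻³ / 4.78×10⁻³ = 2.11×10⁻¹² F.
U₁ = 1.05×10⁻⁷ J.
Battery connected ⇒ V is held fixed. C₂ = 2.44 C₁ and U = ½CV², so U₂/U₁ = C₂/C₁ = 2.44.
U₂ = 2.44 × 1.05×10⁻⁷ = 2.57×10⁻⁷ J.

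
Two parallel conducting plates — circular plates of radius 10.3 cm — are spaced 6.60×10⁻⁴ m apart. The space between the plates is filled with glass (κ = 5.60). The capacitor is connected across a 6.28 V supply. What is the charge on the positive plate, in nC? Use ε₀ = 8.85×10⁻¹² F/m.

15.7 nC

A = π(10.3 cm)² = 3.33×10⁻² m².
C = κε₀A/d = 5.60 × 8.85×10⁻¹² × 3.33×10⁻² / 6.60×10⁻⁴ = 2.50×10⁻⁹ F.
Q = CV = 2.50×10⁻⁹ × 6.28 = 1.57×10⁻⁸ C.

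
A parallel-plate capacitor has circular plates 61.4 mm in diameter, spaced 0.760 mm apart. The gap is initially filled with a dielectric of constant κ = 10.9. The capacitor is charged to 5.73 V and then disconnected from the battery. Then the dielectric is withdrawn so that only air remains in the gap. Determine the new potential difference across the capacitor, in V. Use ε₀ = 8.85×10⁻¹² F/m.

V ≈ 62.5 V

A = π(61.4/2 mm)² = 2.96×10⁻³ m².
Initially C₁ = κε₀A/d = 10.9 × 8.85×10⁻¹² × 2.96×10⁻³ / 7.60×10⁻⁴ = 3.76×10⁻¹⁰ F.
V₁ = 5.73 V.
Isolated ⇒ Q is held fixed. C₂ = 0.0917 C₁ and V = Q/C, so V₂/V₁ = C₁/C₂ = 10.9.
V₂ = 10.9 × 5.73 = 62.5 V.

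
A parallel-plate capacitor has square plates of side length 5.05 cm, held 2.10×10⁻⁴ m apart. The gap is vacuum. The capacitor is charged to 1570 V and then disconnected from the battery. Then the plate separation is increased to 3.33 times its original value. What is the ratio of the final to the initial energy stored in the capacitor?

U₂/U₁ ≈ 3.33

Isolated ⇒ Q is held fixed.
C₂ = 0.300 C₁ and U = Q²/(2C), so U₂/U₁ = C₁/C₂ = 3.33.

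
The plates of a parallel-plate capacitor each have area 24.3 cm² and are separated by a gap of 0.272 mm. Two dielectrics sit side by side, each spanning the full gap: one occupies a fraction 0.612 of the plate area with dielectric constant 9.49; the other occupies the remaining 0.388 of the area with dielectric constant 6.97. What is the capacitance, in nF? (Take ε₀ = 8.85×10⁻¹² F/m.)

A = 24.3 cm² = 2.43×10⁻³ m².
Side-by-side slabs ⇒ two capacitors in parallel, each spanning the full gap.
C₁ = κ₁ε₀A₁/d = 9.49 × 8.85×10⁻¹² × 1.49×10⁻³ / 2.72×10⁻⁴ = 4.59×10⁻¹⁰ F.
C₂ = κ₂ε₀A₂/d = 6.97 × 8.85×10⁻¹² × 9.43×10⁻⁴ / 2.72×10⁻⁴ = 2.14×10⁻¹⁰ F.
C = C₁ + C₂ = 6.73×10⁻¹⁰ F.

0.673 nF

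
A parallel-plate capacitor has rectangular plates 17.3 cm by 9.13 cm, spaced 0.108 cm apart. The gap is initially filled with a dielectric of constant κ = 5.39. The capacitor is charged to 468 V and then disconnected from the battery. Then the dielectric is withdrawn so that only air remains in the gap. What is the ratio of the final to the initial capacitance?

C = κε₀A/d scales with κ, so C₂/C₁ = 1/κ = 1/5.39 = 0.186.

0.186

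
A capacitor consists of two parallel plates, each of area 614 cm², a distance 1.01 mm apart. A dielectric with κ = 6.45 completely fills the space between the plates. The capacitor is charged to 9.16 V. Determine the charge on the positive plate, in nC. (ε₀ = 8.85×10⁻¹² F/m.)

A = 614 cm² = 6.14×10⁻² m².
C = κε₀A/d = 6.45 × 8.85×10⁻¹² × 6.14×10⁻² / 1.01×10⁻³ = 3.47×10⁻⁹ F.
Q = CV = 3.47×10⁻⁹ × 9.16 = 3.18×10⁻⁸ C.

31.8 nC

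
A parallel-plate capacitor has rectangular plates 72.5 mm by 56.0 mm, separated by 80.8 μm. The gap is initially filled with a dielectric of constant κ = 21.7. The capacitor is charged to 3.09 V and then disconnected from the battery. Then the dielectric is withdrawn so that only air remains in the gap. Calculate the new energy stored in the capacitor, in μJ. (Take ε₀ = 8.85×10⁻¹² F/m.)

U ≈ 1.000 μJ

A = 72.5 × 56.0 mm² = 4.06×10⁻³ m².
Initially C₁ = κε₀A/d = 21.7 × 8.85×10⁻¹² × 4.06×10⁻³ / 8.08×10⁻⁵ = 9.65×10⁻⁹ F.
U₁ = 4.61×10⁻⁸ J.
Isolated ⇒ Q is held fixed. C₂ = 0.0461 C₁ and U = Q²/(2C), so U₂/U₁ = C₁/C₂ = 21.7.
U₂ = 21.7 × 4.61×10⁻⁸ = 10.00×10⁻⁷ J.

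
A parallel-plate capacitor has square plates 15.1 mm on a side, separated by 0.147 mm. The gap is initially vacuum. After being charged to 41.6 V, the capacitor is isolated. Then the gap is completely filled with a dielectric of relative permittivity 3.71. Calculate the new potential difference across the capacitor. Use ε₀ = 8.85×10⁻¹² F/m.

11.2 V

A = (15.1 mm)² = 2.28×10⁻⁴ m².
Initially C₁ = ε₀A/d = 8.85×10⁻¹² × 2.28×10⁻⁴ / 1.47×10⁻⁴ = 1.37×10⁻¹¹ F.
V₁ = 41.6 V.
Isolated ⇒ Q is held fixed. C₂ = 3.71 C₁ and V = Q/C, so V₂/V₁ = C₁/C₂ = 0.270.
V₂ = 0.270 × 41.6 = 11.2 V.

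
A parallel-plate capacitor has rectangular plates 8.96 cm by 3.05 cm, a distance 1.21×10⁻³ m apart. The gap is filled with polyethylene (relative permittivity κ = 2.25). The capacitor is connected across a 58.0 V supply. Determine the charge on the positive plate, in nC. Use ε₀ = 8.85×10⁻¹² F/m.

Q ≈ 2.61 nC

A = 8.96 × 3.05 cm² = 2.73×10⁻³ m².
C = κε₀A/d = 2.25 × 8.85×10⁻¹² × 2.73×10⁻³ / 1.21×10⁻³ = 4.50×10⁻¹¹ F.
Q = CV = 4.50×10⁻¹¹ × 58.0 = 2.61×10⁻⁹ C.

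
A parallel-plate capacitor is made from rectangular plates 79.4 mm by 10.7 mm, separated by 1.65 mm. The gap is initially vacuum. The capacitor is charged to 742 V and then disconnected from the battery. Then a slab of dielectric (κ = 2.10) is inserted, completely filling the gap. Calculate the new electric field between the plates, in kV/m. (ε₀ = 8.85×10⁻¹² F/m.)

A = 79.4 × 10.7 mm² = 8.50×10⁻⁴ m².
Initially C₁ = ε₀A/d = 8.85×10⁻¹² × 8.50×10⁻⁴ / 1.65×10⁻³ = 4.56×10⁻¹² F.
E₁ = 4.50×10⁵ V/m.
Isolated ⇒ Q is held fixed. V₂ = Q/C₂ = V₁/2.10; E = V/d, so E₂/E₁ = (V₂/V₁)(d₁/d₂) = 0.476.
E₂ = 0.476 × 4.50×10⁵ = 2.14×10⁵ V/m.

E ≈ 214 kV/m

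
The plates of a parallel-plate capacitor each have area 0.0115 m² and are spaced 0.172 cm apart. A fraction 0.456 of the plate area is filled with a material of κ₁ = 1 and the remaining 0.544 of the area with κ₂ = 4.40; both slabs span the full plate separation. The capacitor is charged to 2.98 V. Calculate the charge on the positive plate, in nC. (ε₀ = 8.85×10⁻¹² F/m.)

0.502 nC

Side-by-side slabs ⇒ two capacitors in parallel, each spanning the full gap.
C₁ = κ₁ε₀A₁/d = 1.00 × 8.85×10⁻¹² × 5.24×10⁻³ / 1.72×10⁻³ = 2.70×10⁻¹¹ F.
C₂ = κ₂ε₀A₂/d = 4.40 × 8.85×10⁻¹² × 6.26×10⁻³ / 1.72×10⁻³ = 1.42×10⁻¹⁰ F.
C = C₁ + C₂ = 1.69×10⁻¹⁰ F.
Q = CV = 1.69×10⁻¹⁰ × 2.98 = 5.02×10⁻¹⁰ C.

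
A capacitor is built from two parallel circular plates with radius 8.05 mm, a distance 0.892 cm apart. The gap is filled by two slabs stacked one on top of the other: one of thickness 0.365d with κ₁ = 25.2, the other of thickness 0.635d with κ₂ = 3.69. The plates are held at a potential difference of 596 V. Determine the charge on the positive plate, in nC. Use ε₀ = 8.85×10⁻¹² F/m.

0.645 nC

A = π(8.05 mm)² = 2.04×10⁻⁴ m².
Stacked slabs ⇒ two capacitors in series, each with the full plate area.
C₁ = κ₁ε₀A/d₁ = 25.2 × 8.85×10⁻¹² × 2.04×10⁻⁴ / 3.26×10⁻³ = 1.39×10⁻¹¹ F.
C₂ = κ₂ε₀A/d₂ = 3.69 × 8.85×10⁻¹² × 2.04×10⁻⁴ / 5.66×10⁻³ = 1.17×10⁻¹² F.
C = (1/C₁ + 1/C₂)⁻¹ = 1.08×10⁻¹² F.
Q = CV = 1.08×10⁻¹² × 596 = 6.45×10⁻¹⁰ C.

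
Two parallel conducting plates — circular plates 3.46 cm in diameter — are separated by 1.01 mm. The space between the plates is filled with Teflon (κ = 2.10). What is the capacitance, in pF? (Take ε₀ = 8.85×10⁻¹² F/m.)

A = π(3.46/2 cm)² = 9.40×10⁻⁴ m².
C = κε₀A/d = 2.10 × 8.85×10⁻¹² × 9.40×10⁻⁴ / 1.01×10⁻³ = 1.73×10⁻¹¹ F.

C ≈ 17.3 pF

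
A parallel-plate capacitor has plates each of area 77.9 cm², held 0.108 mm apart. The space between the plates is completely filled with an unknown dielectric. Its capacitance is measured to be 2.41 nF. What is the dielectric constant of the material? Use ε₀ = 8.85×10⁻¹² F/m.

3.78

A = 77.9 cm² = 7.79×10⁻³ m².
κ = Cd/(ε₀A) = 2.41×10⁻⁹ × 1.08×10⁻⁴ / (8.85×10⁻¹² × 7.79×10⁻³) = 3.78.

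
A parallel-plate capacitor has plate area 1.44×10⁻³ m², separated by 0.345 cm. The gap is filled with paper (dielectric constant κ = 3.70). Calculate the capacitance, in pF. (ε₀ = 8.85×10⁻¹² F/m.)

C = κε₀A/d = 3.70 × 8.85×10⁻¹² × 1.44×10⁻³ / 3.45×10⁻³ = 1.37×10⁻¹¹ F.

13.7 pF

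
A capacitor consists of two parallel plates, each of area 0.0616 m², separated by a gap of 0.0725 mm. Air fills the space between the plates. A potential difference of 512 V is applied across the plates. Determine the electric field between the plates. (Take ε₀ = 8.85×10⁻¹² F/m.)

E = V/d = 512 / 7.25×10⁻⁵ = 7.06×10⁶ V/m.

7.06 MV/m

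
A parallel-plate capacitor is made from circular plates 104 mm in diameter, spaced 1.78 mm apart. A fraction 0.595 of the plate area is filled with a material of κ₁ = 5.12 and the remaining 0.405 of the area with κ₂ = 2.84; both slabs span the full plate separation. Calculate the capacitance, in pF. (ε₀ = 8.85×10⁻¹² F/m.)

177 pF

A = π(104/2 mm)² = 8.49×10⁻³ m².
Side-by-side slabs ⇒ two capacitors in parallel, each spanning the full gap.
C₁ = κ₁ε₀A₁/d = 5.12 × 8.85×10⁻¹² × 5.05×10⁻³ / 1.78×10⁻³ = 1.29×10⁻¹⁰ F.
C₂ = κ₂ε₀A₂/d = 2.84 × 8.85×10⁻¹² × 3.44×10⁻³ / 1.78×10⁻³ = 4.86×10⁻¹¹ F.
C = C₁ + C₂ = 1.77×10⁻¹⁰ F.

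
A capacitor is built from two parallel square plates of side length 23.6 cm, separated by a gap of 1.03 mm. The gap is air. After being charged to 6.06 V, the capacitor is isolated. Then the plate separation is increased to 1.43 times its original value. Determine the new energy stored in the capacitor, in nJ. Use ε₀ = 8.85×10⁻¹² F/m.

U ≈ 12.6 nJ

A = (23.6 cm)² = 5.57×10⁻² m².
Initially C₁ = ε₀A/d = 8.85×10⁻¹² × 5.57×10⁻² / 1.03×10⁻³ = 4.79×10⁻¹⁰ F.
U₁ = 8.79×10⁻⁹ J.
Isolated ⇒ Q is held fixed. C₂ = 0.699 C₁ and U = Q²/(2C), so U₂/U₁ = C₁/C₂ = 1.43.
U₂ = 1.43 × 8.79×10⁻⁹ = 1.26×10⁻⁸ J.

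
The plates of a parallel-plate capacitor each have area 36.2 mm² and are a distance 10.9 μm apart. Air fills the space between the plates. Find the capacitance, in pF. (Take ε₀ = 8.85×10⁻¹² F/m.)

29.4 pF

A = 36.2 mm² = 3.62×10⁻⁵ m².
C = ε₀A/d = 8.85×10⁻¹² × 3.62×10⁻⁵ / 1.09×10⁻⁵ = 2.94×10⁻¹¹ F.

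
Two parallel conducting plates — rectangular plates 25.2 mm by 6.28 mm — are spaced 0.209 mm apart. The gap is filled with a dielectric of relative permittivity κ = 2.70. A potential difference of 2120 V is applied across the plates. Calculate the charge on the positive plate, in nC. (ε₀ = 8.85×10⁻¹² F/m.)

A = 25.2 × 6.28 mm² = 1.58×10⁻⁴ m².
C = κε₀A/d = 2.70 × 8.85×10⁻¹² × 1.58×10⁻⁴ / 2.09×10⁻⁴ = 1.81×10⁻¹¹ F.
Q = CV = 1.81×10⁻¹¹ × 2120 = 3.84×10⁻⁸ C.

38.4 nC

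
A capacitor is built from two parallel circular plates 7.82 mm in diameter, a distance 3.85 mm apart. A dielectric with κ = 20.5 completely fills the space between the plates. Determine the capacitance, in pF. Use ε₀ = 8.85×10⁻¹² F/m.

A = π(7.82/2 mm)² = 4.80×10⁻⁵ m².
C = κε₀A/d = 20.5 × 8.85×10⁻¹² × 4.80×10⁻⁵ / 3.85×10⁻³ = 2.26×10⁻¹² F.

2.26 pF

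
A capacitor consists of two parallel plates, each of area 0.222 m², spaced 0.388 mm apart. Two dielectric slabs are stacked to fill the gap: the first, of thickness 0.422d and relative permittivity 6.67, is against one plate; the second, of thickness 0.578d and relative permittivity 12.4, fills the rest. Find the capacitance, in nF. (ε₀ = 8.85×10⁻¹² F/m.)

46.1 nF

Stacked slabs ⇒ two capacitors in series, each with the full plate area.
C₁ = κ₁ε₀A/d₁ = 6.67 × 8.85×10⁻¹² × 0.222 / 1.64×10⁻⁴ = 8.00×10⁻⁸ F.
C₂ = κ₂ε₀A/d₂ = 12.4 × 8.85×10⁻¹² × 0.222 / 2.24×10⁻⁴ = 1.09×10⁻⁷ F.
C = (1/C₁ + 1/C₂)⁻¹ = 4.61×10⁻⁸ F.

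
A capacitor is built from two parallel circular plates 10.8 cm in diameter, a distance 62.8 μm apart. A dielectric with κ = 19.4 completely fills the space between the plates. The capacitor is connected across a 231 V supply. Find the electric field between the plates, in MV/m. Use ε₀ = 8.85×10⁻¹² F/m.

E = V/d = 231 / 6.28×10⁻⁵ = 3.68×10⁶ V/m.

E ≈ 3.68 MV/m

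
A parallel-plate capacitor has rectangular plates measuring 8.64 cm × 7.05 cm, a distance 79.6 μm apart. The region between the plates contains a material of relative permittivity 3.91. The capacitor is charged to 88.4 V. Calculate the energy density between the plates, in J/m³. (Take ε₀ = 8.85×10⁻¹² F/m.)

E = V/d = 88.4 / 7.96×10⁻⁵ = 1.11×10⁶ V/m.
u = ½κε₀E² = ½ × 3.91 × 8.85×10⁻¹² × (1.11×10⁶)² = 21.3 J/m³.

u ≈ 21.3 J/m³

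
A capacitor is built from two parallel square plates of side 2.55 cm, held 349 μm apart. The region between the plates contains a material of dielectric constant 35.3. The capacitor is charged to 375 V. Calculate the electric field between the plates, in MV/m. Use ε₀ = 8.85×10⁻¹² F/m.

1.07 MV/m

E = V/d = 375 / 3.49×10⁻⁴ = 1.07×10⁶ V/m.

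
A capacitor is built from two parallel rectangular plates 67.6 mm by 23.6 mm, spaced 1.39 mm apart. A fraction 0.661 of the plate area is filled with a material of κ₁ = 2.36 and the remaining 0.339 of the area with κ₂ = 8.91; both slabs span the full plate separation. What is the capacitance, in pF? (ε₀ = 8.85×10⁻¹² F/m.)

46.5 pF

A = 67.6 × 23.6 mm² = 1.60×10⁻³ m².
Side-by-side slabs ⇒ two capacitors in parallel, each spanning the full gap.
C₁ = κ₁ε₀A₁/d = 2.36 × 8.85×10⁻¹² × 1.05×10⁻³ / 1.39×10⁻³ = 1.58×10⁻¹¹ F.
C₂ = κ₂ε₀A₂/d = 8.91 × 8.85×10⁻¹² × 5.41×10⁻⁴ / 1.39×10⁻³ = 3.07×10⁻¹¹ F.
C = C₁ + C₂ = 4.65×10⁻¹¹ F.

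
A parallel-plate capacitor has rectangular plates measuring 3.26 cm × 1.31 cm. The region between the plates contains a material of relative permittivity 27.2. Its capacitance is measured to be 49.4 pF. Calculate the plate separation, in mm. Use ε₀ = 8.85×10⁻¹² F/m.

A = 3.26 × 1.31 cm² = 4.27×10⁻⁴ m².
d = κε₀A/C = 27.2 × 8.85×10⁻¹² × 4.27×10⁻⁴ / 4.94×10⁻¹¹ = 2.08×10⁻³ m.

2.08 mm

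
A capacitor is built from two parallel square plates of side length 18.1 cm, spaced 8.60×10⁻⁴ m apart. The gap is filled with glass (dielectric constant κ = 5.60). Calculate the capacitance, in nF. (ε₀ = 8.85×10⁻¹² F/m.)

A = (18.1 cm)² = 3.28×10⁻² m².
C = κε₀A/d = 5.60 × 8.85×10⁻¹² × 3.28×10⁻² / 8.60×10⁻⁴ = 1.89×10⁻⁹ F.

1.89 nF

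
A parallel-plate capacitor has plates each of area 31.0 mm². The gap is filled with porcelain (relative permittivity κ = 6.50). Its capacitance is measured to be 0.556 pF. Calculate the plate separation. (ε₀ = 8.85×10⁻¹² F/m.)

A = 31.0 mm² = 3.10×10⁻⁵ m².
d = κε₀A/C = 6.50 × 8.85×10⁻¹² × 3.10×10⁻⁵ / 5.56×10⁻¹³ = 3.21×10⁻³ m.

d ≈ 3.21 mm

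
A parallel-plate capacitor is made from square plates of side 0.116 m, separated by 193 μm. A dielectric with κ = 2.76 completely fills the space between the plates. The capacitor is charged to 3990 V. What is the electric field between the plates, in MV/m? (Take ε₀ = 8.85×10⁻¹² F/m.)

E = V/d = 3990 / 1.93×10⁻⁴ = 2.07×10⁷ V/m.

E ≈ 20.7 MV/m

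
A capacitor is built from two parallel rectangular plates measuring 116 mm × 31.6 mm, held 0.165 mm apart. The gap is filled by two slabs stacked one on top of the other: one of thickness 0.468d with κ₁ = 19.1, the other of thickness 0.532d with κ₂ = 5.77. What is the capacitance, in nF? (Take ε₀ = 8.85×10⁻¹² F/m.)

A = 116 × 31.6 mm² = 3.67×10⁻³ m².
Stacked slabs ⇒ two capacitors in series, each with the full plate area.
C₁ = κ₁ε₀A/d₁ = 19.1 × 8.85×10⁻¹² × 3.67×10⁻³ / 7.72×10⁻⁵ = 8.02×10⁻⁹ F.
C₂ = κ₂ε₀A/d₂ = 5.77 × 8.85×10⁻¹² × 3.67×10⁻³ / 8.78×10⁻⁵ = 2.13×10⁻⁹ F.
C = (1/C₁ + 1/C₂)⁻¹ = 1.68×10⁻⁹ F.

C ≈ 1.68 nF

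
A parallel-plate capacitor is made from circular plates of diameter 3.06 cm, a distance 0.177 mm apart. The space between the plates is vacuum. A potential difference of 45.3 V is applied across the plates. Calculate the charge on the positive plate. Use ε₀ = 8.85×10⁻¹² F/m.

A = π(3.06/2 cm)² = 7.35×10⁻⁴ m².
C = ε₀A/d = 8.85×10⁻¹² × 7.35×10⁻⁴ / 1.77×10⁻⁴ = 3.68×10⁻¹¹ F.
Q = CV = 3.68×10⁻¹¹ × 45.3 = 1.67×10⁻⁹ C.

Q ≈ 1.67 nC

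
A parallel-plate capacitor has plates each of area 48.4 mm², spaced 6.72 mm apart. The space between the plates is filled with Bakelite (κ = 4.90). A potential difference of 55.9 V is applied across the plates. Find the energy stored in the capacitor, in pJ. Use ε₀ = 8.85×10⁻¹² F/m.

U ≈ 488 pJ

A = 48.4 mm² = 4.84×10⁻⁵ m².
C = κε₀A/d = 4.90 × 8.85×10⁻¹² × 4.84×10⁻⁵ / 6.72×10⁻³ = 3.12×10⁻¹³ F.
U = ½CV² = ½ × 3.12×10⁻¹³ × (55.9)² = 4.88×10⁻¹⁰ J.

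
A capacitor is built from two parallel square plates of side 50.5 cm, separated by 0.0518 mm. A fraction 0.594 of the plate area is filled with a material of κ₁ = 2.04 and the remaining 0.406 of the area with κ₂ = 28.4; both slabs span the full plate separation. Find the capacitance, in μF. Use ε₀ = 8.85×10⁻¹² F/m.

A = (50.5 cm)² = 0.255 m².
Side-by-side slabs ⇒ two capacitors in parallel, each spanning the full gap.
C₁ = κ₁ε₀A₁/d = 2.04 × 8.85×10⁻¹² × 0.151 / 5.18×10⁻⁵ = 5.28×10⁻⁸ F.
C₂ = κ₂ε₀A₂/d = 28.4 × 8.85×10⁻¹² × 0.104 / 5.18×10⁻⁵ = 5.02×10⁻⁷ F.
C = C₁ + C₂ = 5.55×10⁻⁷ F.

0.555 μF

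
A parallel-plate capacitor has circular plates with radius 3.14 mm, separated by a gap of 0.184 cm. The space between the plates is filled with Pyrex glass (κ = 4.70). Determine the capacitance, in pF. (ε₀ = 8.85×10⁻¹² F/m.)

A = π(3.14 mm)² = 3.10×10⁻⁵ m².
C = κε₀A/d = 4.70 × 8.85×10⁻¹² × 3.10×10⁻⁵ / 1.84×10⁻³ = 7.00×10⁻¹³ F.

C ≈ 0.700 pF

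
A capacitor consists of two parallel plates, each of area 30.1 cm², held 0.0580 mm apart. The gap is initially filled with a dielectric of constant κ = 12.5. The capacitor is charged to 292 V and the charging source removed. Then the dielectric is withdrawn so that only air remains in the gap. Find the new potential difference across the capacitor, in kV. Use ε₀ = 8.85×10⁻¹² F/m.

A = 30.1 cm² = 3.01×10⁻³ m².
Initially C₁ = κε₀A/d = 12.5 × 8.85×10⁻¹² × 3.01×10⁻³ / 5.80×10⁻⁵ = 5.74×10⁻⁹ F.
V₁ = 2.92×10² V.
Isolated ⇒ Q is held fixed. C₂ = 0.0800 C₁ and V = Q/C, so V₂/V₁ = C₁/C₂ = 12.5.
V₂ = 12.5 × 2.92×10² = 3.65×10³ V.

3.65 kV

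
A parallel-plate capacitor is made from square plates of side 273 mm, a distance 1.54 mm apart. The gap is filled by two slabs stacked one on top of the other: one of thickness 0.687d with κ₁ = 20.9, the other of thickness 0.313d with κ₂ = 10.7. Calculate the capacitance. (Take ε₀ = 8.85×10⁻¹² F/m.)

A = (273 mm)² = 7.45×10⁻² m².
Stacked slabs ⇒ two capacitors in series, each with the full plate area.
C₁ = κ₁ε₀A/d₁ = 20.9 × 8.85×10⁻¹² × 7.45×10⁻² / 1.06×10⁻³ = 1.30×10⁻⁸ F.
C₂ = κ₂ε₀A/d₂ = 10.7 × 8.85×10⁻¹² × 7.45×10⁻² / 4.82×10⁻⁴ = 1.46×10⁻⁸ F.
C = (1/C₁ + 1/C₂)⁻¹ = 6.89×10⁻⁹ F.

6.89 nF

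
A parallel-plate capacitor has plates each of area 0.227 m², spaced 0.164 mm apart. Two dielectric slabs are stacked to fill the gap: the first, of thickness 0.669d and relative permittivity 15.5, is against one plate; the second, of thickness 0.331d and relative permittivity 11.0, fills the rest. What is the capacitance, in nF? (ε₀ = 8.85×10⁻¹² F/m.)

Stacked slabs ⇒ two capacitors in series, each with the full plate area.
C₁ = κ₁ε₀A/d₁ = 15.5 × 8.85×10⁻¹² × 0.227 / 1.10×10⁻⁴ = 2.84×10⁻⁷ F.
C₂ = κ₂ε₀A/d₂ = 11.0 × 8.85×10⁻¹² × 0.227 / 5.43×10⁻⁵ = 4.07×10⁻⁷ F.
C = (1/C₁ + 1/C₂)⁻¹ = 1.67×10⁻⁷ F.

167 nF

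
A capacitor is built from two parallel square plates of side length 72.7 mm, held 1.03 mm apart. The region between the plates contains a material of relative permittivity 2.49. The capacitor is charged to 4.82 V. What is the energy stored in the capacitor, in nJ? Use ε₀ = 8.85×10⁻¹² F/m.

U ≈ 1.31 nJ

A = (72.7 mm)² = 5.29×10⁻³ m².
C = κε₀A/d = 2.49 × 8.85×10⁻¹² × 5.29×10⁻³ / 1.03×10⁻³ = 1.13×10⁻¹⁰ F.
U = ½CV² = ½ × 1.13×10⁻¹⁰ × (4.82)² = 1.31×10⁻⁹ J.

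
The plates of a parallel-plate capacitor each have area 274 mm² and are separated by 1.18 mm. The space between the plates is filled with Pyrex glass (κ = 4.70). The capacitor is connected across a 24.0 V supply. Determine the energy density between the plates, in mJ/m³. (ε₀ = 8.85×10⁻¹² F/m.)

u ≈ 8.60 mJ/m³

E = V/d = 24.0 / 1.18×10⁻³ = 2.03×10⁴ V/m.
u = ½κε₀E² = ½ × 4.70 × 8.85×10⁻¹² × (2.03×10⁴)² = 8.60×10⁻³ J/m³.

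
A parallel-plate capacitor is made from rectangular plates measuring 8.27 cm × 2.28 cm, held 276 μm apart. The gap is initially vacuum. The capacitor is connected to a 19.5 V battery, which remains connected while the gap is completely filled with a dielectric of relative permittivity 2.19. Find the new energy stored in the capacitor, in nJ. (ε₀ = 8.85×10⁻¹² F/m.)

A = 8.27 × 2.28 cm² = 1.89×10⁻³ m².
Initially C₁ = ε₀A/d = 8.85×10⁻¹² × 1.89×10⁻³ / 2.76×10⁻⁴ = 6.05×10⁻¹¹ F.
U₁ = 1.15×10⁻⁸ J.
Battery connected ⇒ V is held fixed. C₂ = 2.19 C₁ and U = ½CV², so U₂/U₁ = C₂/C₁ = 2.19.
U₂ = 2.19 × 1.15×10⁻⁸ = 2.52×10⁻⁸ J.

U ≈ 25.2 nJ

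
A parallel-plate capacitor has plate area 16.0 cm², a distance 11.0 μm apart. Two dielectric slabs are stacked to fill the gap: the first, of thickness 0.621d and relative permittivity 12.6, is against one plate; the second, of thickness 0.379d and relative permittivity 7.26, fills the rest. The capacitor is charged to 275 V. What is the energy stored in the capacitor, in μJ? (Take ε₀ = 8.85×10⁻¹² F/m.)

U ≈ 480 μJ

A = 16.0 cm² = 1.60×10⁻³ m².
Stacked slabs ⇒ two capacitors in series, each with the full plate area.
C₁ = κ₁ε₀A/d₁ = 12.6 × 8.85×10⁻¹² × 1.60×10⁻³ / 6.83×10⁻⁶ = 2.61×10⁻⁸ F.
C₂ = κ₂ε₀A/d₂ = 7.26 × 8.85×10⁻¹² × 1.60×10⁻³ / 4.17×10⁻⁶ = 2.47×10⁻⁸ F.
C = (1/C₁ + 1/C₂)⁻¹ = 1.27×10⁻⁸ F.
U = ½CV² = ½ × 1.27×10⁻⁸ × (275)² = 4.80×10⁻⁴ J.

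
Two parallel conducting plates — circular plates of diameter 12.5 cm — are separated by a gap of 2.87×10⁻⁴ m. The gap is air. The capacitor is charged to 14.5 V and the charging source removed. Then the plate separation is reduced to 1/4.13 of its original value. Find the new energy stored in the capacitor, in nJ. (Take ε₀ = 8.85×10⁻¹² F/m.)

9.63 nJ

A = π(12.5/2 cm)² = 1.23×10⁻² m².
Initially C₁ = ε₀A/d = 8.85×10⁻¹² × 1.23×10⁻² / 2.87×10⁻⁴ = 3.78×10⁻¹⁰ F.
U₁ = 3.98×10⁻⁸ J.
Isolated ⇒ Q is held fixed. C₂ = 4.13 C₁ and U = Q²/(2C), so U₂/U₁ = C₁/C₂ = 0.242.
U₂ = 0.242 × 3.98×10⁻⁸ = 9.63×10⁻⁹ J.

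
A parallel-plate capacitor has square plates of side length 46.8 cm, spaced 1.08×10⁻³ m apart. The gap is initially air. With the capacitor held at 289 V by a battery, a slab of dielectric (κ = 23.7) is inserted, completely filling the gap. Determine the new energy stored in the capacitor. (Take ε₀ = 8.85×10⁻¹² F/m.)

U ≈ 1.78 mJ

A = (46.8 cm)² = 0.219 m².
Initially C₁ = ε₀A/d = 8.85×10⁻¹² × 0.219 / 1.08×10⁻³ = 1.79×10⁻⁹ F.
U₁ = 7.50×10⁻⁵ J.
Battery connected ⇒ V is held fixed. C₂ = 23.7 C₁ and U = ½CV², so U₂/U₁ = C₂/C₁ = 23.7.
U₂ = 23.7 × 7.50×10⁻⁵ = 1.78×10⁻³ J.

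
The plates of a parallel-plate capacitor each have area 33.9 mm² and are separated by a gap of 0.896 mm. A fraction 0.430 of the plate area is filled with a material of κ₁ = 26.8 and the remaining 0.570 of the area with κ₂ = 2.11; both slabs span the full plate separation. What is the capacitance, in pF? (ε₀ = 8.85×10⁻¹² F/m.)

C ≈ 4.26 pF

A = 33.9 mm² = 3.39×10⁻⁵ m².
Side-by-side slabs ⇒ two capacitors in parallel, each spanning the full gap.
C₁ = κ₁ε₀A₁/d = 26.8 × 8.85×10⁻¹² × 1.46×10⁻⁵ / 8.96×10⁻⁴ = 3.86×10⁻¹² F.
C₂ = κ₂ε₀A₂/d = 2.11 × 8.85×10⁻¹² × 1.93×10⁻⁵ / 8.96×10⁻⁴ = 4.03×10⁻¹³ F.
C = C₁ + C₂ = 4.26×10⁻¹² F.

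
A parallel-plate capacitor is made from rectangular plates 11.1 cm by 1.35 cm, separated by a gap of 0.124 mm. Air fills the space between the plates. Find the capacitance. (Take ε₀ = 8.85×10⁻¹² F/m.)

A = 11.1 × 1.35 cm² = 1.50×10⁻³ m².
C = ε₀A/d = 8.85×10⁻¹² × 1.50×10⁻³ / 1.24×10⁻⁴ = 1.07×10⁻¹⁰ F.

C ≈ 107 pF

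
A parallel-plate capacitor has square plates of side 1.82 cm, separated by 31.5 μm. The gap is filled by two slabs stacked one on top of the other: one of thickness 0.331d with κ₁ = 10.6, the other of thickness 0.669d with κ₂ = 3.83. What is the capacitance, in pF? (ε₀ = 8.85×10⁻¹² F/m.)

C ≈ 452 pF

A = (1.82 cm)² = 3.31×10⁻⁴ m².
Stacked slabs ⇒ two capacitors in series, each with the full plate area.
C₁ = κ₁ε₀A/d₁ = 10.6 × 8.85×10⁻¹² × 3.31×10⁻⁴ / 1.04×10⁻⁵ = 2.98×10⁻⁹ F.
C₂ = κ₂ε₀A/d₂ = 3.83 × 8.85×10⁻¹² × 3.31×10⁻⁴ / 2.11×10⁻⁵ = 5.33×10⁻¹⁰ F.
C = (1/C₁ + 1/C₂)⁻¹ = 4.52×10⁻¹⁰ F.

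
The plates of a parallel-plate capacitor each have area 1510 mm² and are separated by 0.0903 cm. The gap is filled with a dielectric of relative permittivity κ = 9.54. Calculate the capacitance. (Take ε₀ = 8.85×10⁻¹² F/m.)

141 pF

A = 1510 mm² = 1.51×10⁻³ m².
C = κε₀A/d = 9.54 × 8.85×10⁻¹² × 1.51×10⁻³ / 9.03×10⁻⁴ = 1.41×10⁻¹⁰ F.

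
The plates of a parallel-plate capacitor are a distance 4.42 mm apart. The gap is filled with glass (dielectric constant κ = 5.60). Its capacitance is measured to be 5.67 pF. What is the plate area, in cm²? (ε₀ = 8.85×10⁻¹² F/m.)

A = Cd/(κε₀) = 5.67×10⁻¹² × 4.42×10⁻³ / (5.60 × 8.85×10⁻¹²) = 5.06×10⁻⁴ m².

5.06 cm²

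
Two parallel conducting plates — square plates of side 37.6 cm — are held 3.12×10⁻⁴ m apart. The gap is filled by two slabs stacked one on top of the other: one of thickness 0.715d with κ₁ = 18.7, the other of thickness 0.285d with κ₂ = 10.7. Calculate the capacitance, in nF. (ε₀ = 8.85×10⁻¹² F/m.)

61.8 nF

A = (37.6 cm)² = 0.141 m².
Stacked slabs ⇒ two capacitors in series, each with the full plate area.
C₁ = κ₁ε₀A/d₁ = 18.7 × 8.85×10⁻¹² × 0.141 / 2.23×10⁻⁴ = 1.05×10⁻⁷ F.
C₂ = κ₂ε₀A/d₂ = 10.7 × 8.85×10⁻¹² × 0.141 / 8.89×10⁻⁵ = 1.51×10⁻⁷ F.
C = (1/C₁ + 1/C₂)⁻¹ = 6.18×10⁻⁸ F.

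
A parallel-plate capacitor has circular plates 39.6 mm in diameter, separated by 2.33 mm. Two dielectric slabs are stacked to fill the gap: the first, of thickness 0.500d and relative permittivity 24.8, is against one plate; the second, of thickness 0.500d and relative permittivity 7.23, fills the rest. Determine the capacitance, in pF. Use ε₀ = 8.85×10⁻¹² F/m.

A = π(39.6/2 mm)² = 1.23×10⁻³ m².
Stacked slabs ⇒ two capacitors in series, each with the full plate area.
C₁ = κ₁ε₀A/d₁ = 24.8 × 8.85×10⁻¹² × 1.23×10⁻³ / 1.17×10⁻³ = 2.32×10⁻¹⁰ F.
C₂ = κ₂ε₀A/d₂ = 7.23 × 8.85×10⁻¹² × 1.23×10⁻³ / 1.17×10⁻³ = 6.76×10⁻¹¹ F.
C = (1/C₁ + 1/C₂)⁻¹ = 5.24×10⁻¹¹ F.

C ≈ 52.4 pF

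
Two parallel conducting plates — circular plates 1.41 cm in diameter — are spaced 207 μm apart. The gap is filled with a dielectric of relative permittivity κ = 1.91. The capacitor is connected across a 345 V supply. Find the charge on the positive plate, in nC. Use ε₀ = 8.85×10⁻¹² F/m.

A = π(1.41/2 cm)² = 1.56×10⁻⁴ m².
C = κε₀A/d = 1.91 × 8.85×10⁻¹² × 1.56×10⁻⁴ / 2.07×10⁻⁴ = 1.28×10⁻¹¹ F.
Q = CV = 1.28×10⁻¹¹ × 345 = 4.40×10⁻⁹ C.

Q ≈ 4.40 nC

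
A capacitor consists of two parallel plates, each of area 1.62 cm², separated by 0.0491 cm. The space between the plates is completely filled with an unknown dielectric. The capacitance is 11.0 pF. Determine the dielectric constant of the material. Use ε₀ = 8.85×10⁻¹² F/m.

A = 1.62 cm² = 1.62×10⁻⁴ m².
κ = Cd/(ε₀A) = 1.10×10⁻¹¹ × 4.91×10⁻⁴ / (8.85×10⁻¹² × 1.62×10⁻⁴) = 3.77.

3.77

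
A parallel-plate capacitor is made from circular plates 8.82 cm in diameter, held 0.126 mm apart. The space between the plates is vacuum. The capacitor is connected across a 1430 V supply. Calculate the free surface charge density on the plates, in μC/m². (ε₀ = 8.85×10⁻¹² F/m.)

A = π(8.82/2 cm)² = 6.11×10⁻³ m².
C = ε₀A/d = 8.85×10⁻¹² × 6.11×10⁻³ / 1.26×10⁻⁴ = 4.29×10⁻¹⁰ F.
σ = Q/A = CV/A = 4.29×10⁻¹⁰ × 1430 / 6.11×10⁻³ = 1.00×10⁻⁴ C/m².

100 μC/m²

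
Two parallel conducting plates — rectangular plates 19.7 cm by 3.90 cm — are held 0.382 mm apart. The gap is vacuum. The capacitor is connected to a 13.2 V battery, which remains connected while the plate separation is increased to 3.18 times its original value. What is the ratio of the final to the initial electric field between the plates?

0.314

Battery connected ⇒ V is held fixed.
E = V/d, so E₂/E₁ = d₁/d₂ = 0.314.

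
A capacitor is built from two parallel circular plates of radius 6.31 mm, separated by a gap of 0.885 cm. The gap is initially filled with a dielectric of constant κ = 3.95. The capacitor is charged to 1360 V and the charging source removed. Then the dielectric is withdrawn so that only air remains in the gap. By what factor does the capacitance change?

C = κε₀A/d scales with κ, so C₂/C₁ = 1/κ = 1/3.95 = 0.253.

0.253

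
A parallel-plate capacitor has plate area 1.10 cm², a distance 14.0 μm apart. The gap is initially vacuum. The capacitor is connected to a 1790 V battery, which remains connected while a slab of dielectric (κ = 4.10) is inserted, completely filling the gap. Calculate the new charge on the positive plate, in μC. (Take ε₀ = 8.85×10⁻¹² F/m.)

0.510 μC

A = 1.10 cm² = 1.10×10⁻⁴ m².
Initially C₁ = ε₀A/d = 8.85×10⁻¹² × 1.10×10⁻⁴ / 1.40×10⁻⁵ = 6.95×10⁻¹¹ F.
Q₁ = 1.24×10⁻⁷ C.
Battery connected ⇒ V is held fixed. C₂ = 4.10 C₁ and Q = CV, so Q₂/Q₁ = C₂/C₁ = 4.10.
Q₂ = 4.10 × 1.24×10⁻⁷ = 5.10×10⁻⁷ C.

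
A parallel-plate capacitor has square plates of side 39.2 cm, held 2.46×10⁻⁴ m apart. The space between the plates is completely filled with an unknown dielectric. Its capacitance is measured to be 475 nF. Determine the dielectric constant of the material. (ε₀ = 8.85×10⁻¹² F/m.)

κ ≈ 85.9

A = (39.2 cm)² = 0.154 m².
κ = Cd/(ε₀A) = 4.75×10⁻⁷ × 2.46×10⁻⁴ / (8.85×10⁻¹² × 0.154) = 85.9.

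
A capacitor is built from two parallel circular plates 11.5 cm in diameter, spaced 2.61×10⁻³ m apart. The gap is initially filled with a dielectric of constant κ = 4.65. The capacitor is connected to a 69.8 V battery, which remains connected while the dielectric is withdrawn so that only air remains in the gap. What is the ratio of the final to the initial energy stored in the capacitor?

Battery connected ⇒ V is held fixed.
C₂ = 0.215 C₁ and U = ½CV², so U₂/U₁ = C₂/C₁ = 0.215.

0.215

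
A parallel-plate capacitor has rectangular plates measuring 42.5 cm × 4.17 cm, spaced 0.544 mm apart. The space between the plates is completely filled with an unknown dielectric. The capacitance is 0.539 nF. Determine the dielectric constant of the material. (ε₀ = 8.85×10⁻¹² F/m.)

A = 42.5 × 4.17 cm² = 1.77×10⁻² m².
κ = Cd/(ε₀A) = 5.39×10⁻¹⁰ × 5.44×10⁻⁴ / (8.85×10⁻¹² × 1.77×10⁻²) = 1.87.

1.87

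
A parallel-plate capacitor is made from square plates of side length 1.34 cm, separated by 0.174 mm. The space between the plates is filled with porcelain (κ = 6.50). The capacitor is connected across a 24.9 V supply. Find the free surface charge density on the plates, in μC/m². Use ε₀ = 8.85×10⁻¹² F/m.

σ ≈ 8.23 μC/m²

A = (1.34 cm)² = 1.80×10⁻⁴ m².
C = κε₀A/d = 6.50 × 8.85×10⁻¹² × 1.80×10⁻⁴ / 1.74×10⁻⁴ = 5.94×10⁻¹¹ F.
σ = Q/A = CV/A = 5.94×10⁻¹¹ × 24.9 / 1.80×10⁻⁴ = 8.23×10⁻⁶ C/m².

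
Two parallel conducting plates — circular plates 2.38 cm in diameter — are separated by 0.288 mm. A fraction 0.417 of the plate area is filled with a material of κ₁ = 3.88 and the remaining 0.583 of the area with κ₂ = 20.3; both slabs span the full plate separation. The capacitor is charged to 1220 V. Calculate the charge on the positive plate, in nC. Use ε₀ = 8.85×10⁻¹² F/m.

Q ≈ 224 nC

A = π(2.38/2 cm)² = 4.45×10⁻⁴ m².
Side-by-side slabs ⇒ two capacitors in parallel, each spanning the full gap.
C₁ = κ₁ε₀A₁/d = 3.88 × 8.85×10⁻¹² × 1.86×10⁻⁴ / 2.88×10⁻⁴ = 2.21×10⁻¹¹ F.
C₂ = κ₂ε₀A₂/d = 20.3 × 8.85×10⁻¹² × 2.59×10⁻⁴ / 2.88×10⁻⁴ = 1.62×10⁻¹⁰ F.
C = C₁ + C₂ = 1.84×10⁻¹⁰ F.
Q = CV = 1.84×10⁻¹⁰ × 1220 = 2.24×10⁻⁷ C.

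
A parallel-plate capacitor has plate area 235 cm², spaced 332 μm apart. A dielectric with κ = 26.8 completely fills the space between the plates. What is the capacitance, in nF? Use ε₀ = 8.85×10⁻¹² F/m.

A = 235 cm² = 2.35×10⁻² m².
C = κε₀A/d = 26.8 × 8.85×10⁻¹² × 2.35×10⁻² / 3.32×10⁻⁴ = 1.68×10⁻⁸ F.

C ≈ 16.8 nF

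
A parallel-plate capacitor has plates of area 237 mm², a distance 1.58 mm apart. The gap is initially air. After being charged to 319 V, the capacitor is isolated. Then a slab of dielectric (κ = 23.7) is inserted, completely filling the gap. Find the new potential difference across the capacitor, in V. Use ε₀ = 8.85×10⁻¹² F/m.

V ≈ 13.5 V

A = 237 mm² = 2.37×10⁻⁴ m².
Initially C₁ = ε₀A/d = 8.85×10⁻¹² × 2.37×10⁻⁴ / 1.58×10⁻³ = 1.33×10⁻¹² F.
V₁ = 3.19×10² V.
Isolated ⇒ Q is held fixed. C₂ = 23.7 C₁ and V = Q/C, so V₂/V₁ = C₁/C₂ = 0.0422.
V₂ = 0.0422 × 3.19×10² = 13.5 V.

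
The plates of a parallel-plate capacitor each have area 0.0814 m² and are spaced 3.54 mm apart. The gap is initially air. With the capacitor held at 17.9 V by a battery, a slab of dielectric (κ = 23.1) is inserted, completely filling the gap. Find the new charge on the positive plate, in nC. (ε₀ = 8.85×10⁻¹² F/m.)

84.1 nC

Initially C₁ = ε₀A/d = 8.85×10⁻¹² × 8.14×10⁻² / 3.54×10⁻³ = 2.03×10⁻¹⁰ F.
Q₁ = 3.64×10⁻⁹ C.
Battery connected ⇒ V is held fixed. C₂ = 23.1 C₁ and Q = CV, so Q₂/Q₁ = C₂/C₁ = 23.1.
Q₂ = 23.1 × 3.64×10⁻⁹ = 8.41×10⁻⁸ C.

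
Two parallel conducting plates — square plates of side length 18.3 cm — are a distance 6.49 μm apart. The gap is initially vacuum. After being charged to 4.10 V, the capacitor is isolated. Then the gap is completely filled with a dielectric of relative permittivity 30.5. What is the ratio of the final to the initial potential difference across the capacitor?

Isolated ⇒ Q is held fixed.
C₂ = 30.5 C₁ and V = Q/C, so V₂/V₁ = C₁/C₂ = 0.0328.

0.0328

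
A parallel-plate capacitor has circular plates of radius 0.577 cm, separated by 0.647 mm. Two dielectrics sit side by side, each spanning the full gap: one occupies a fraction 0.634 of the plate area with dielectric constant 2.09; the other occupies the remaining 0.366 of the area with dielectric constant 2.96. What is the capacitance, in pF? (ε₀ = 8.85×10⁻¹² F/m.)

C ≈ 3.45 pF

A = π(0.577 cm)² = 1.05×10⁻⁴ m².
Side-by-side slabs ⇒ two capacitors in parallel, each spanning the full gap.
C₁ = κ₁ε₀A₁/d = 2.09 × 8.85×10⁻¹² × 6.63×10⁻⁵ / 6.47×10⁻⁴ = 1.90×10⁻¹² F.
C₂ = κ₂ε₀A₂/d = 2.96 × 8.85×10⁻¹² × 3.83×10⁻⁵ / 6.47×10⁻⁴ = 1.55×10⁻¹² F.
C = C₁ + C₂ = 3.45×10⁻¹² F.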